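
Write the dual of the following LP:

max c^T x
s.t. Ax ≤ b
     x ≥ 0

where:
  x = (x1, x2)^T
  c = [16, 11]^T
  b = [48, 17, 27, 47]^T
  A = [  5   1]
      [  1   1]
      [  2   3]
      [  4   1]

Primal max cᵀx s.t. Ax ≤ b, x ≥ 0  →  Dual min bᵀy s.t. Aᵀy ≥ c, y ≥ 0.

Minimize: z = 48y1 + 17y2 + 27y3 + 47y4

Subject to:
  5y1 + y2 + 2y3 + 4y4 ≥ 16
  y1 + y2 + 3y3 + y4 ≥ 11
  y1, y2, y3, y4 ≥ 0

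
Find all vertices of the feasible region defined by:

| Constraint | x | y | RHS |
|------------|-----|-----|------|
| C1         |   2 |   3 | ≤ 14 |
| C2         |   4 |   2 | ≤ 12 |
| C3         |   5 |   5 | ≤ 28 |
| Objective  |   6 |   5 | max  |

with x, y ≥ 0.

(0, 0), (3, 0), (1, 4), (0, 4.667)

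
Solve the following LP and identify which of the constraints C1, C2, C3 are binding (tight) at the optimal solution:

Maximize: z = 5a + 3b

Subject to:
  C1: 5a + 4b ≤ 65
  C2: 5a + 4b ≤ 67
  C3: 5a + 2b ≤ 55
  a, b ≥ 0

At a = 9, b = 5, compute slack b - a·x for each constraint:
  C1: 65 − 65 = 0  (binding)
  C2: 67 − 65 = 2  (slack)
  C3: 55 − 55 = 0  (binding)

Optimal: a = 9, b = 5
Binding: C1, C3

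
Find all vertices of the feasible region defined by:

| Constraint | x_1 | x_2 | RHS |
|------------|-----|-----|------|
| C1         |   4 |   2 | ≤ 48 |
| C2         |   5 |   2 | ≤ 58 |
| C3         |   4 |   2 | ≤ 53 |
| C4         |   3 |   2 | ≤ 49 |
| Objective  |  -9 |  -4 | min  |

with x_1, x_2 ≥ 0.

(0, 0), (11.6, 0), (10, 4), (0, 24)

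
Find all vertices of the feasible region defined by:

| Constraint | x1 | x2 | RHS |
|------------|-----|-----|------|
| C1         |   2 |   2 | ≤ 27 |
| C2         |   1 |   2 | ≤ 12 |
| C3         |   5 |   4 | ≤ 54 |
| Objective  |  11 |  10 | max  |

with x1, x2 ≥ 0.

(0, 0), (10.8, 0), (10, 1), (0, 6)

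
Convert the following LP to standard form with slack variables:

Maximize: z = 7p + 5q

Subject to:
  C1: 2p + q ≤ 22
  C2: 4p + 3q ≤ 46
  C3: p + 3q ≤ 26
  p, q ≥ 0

max z = 7p + 5q

s.t.
  2p + q + s1 = 22
  4p + 3q + s2 = 46
  p + 3q + s3 = 26
  p, q, s1, s2, s3 ≥ 0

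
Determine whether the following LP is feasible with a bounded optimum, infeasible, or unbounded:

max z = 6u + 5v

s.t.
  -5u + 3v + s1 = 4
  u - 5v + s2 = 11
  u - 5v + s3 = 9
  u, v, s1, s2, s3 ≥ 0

Unbounded (objective can increase without bound)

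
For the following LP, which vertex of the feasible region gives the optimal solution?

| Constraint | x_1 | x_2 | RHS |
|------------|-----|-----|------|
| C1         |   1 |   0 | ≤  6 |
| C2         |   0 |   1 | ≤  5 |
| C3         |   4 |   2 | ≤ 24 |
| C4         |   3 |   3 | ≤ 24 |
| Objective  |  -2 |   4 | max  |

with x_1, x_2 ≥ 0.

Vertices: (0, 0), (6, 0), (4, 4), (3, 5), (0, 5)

Evaluate the objective at each vertex of the feasible region:
  z(0, 0) = 0
  z(6, 0) = -12
  z(4, 4) = 8
  z(3, 5) = 14
  z(0, 5) = 20  ←
The maximum is at x_1 = 0, x_2 = 5.

(0, 5)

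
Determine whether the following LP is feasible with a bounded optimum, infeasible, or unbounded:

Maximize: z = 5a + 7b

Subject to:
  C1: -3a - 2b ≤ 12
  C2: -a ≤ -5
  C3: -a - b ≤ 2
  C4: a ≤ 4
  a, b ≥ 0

Infeasible (no feasible solution exists)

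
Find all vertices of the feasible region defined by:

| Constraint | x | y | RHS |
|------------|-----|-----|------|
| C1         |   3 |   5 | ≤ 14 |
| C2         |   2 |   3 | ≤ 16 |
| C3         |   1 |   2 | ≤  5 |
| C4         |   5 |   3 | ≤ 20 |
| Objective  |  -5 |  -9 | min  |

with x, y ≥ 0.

(0, 0), (4, 0), (3.625, 0.625), (3, 1), (0, 2.5)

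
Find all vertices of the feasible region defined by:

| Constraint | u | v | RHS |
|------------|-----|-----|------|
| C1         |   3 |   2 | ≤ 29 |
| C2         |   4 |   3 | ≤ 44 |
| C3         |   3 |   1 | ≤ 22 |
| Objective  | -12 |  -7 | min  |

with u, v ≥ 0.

(0, 0), (7.333, 0), (5, 7), (0, 14.5)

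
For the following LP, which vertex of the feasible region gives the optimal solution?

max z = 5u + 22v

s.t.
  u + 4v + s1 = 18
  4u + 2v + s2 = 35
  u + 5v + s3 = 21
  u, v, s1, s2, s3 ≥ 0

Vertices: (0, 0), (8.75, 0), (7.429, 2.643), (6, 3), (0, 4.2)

Evaluate the objective at each vertex of the feasible region:
  z(0, 0) = 0
  z(8.75, 0) = 43.75
  z(7.429, 2.643) = 95.29
  z(6, 3) = 96  ←
  z(0, 4.2) = 92.4
The maximum is at u = 6, v = 3.

(6, 3)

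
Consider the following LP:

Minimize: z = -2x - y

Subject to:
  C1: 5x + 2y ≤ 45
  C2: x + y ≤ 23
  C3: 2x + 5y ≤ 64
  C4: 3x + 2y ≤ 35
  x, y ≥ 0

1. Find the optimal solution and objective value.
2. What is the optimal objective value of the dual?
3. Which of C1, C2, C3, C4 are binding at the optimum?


1. x = 5, y = 10, z = -20
2. -20
3. C1, C4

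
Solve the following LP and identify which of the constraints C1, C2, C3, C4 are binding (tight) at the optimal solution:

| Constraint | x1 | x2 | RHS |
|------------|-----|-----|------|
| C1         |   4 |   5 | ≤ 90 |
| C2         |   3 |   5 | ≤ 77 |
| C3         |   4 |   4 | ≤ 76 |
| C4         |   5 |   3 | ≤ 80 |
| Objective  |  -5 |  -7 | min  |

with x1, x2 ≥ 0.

At x1 = 9, x2 = 10, compute slack b - a·x for each constraint:
  C1: 90 − 86 = 4  (slack)
  C2: 77 − 77 = 0  (binding)
  C3: 76 − 76 = 0  (binding)
  C4: 80 − 75 = 5  (slack)

Optimal: x1 = 9, x2 = 10
Binding: C2, C3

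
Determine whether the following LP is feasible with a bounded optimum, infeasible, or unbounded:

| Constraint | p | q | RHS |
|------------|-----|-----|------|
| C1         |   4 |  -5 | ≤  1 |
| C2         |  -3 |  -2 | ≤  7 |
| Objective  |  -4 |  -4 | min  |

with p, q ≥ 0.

Unbounded (objective can decrease without bound)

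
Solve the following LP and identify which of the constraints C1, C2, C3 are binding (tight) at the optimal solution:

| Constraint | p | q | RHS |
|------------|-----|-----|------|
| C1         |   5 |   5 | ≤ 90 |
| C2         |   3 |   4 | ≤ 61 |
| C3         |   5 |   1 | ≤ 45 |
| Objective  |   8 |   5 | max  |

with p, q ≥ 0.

At p = 7, q = 10, compute slack b - a·x for each constraint:
  C1: 90 − 85 = 5  (slack)
  C2: 61 − 61 = 0  (binding)
  C3: 45 − 45 = 0  (binding)

Optimal: p = 7, q = 10
Binding: C2, C3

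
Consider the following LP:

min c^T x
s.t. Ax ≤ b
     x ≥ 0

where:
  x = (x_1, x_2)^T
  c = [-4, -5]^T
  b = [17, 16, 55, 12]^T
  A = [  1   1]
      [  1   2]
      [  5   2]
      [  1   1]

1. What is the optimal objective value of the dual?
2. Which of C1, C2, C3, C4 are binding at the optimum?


1. -52
2. C2, C4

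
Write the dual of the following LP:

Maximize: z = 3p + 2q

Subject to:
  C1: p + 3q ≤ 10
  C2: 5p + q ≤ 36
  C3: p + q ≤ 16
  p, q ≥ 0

Primal max cᵀx s.t. Ax ≤ b, x ≥ 0  →  Dual min bᵀy s.t. Aᵀy ≥ c, y ≥ 0.

Minimize: z = 10y1 + 36y2 + 16y3

Subject to:
  y1 + 5y2 + y3 ≥ 3
  3y1 + y2 + y3 ≥ 2
  y1, y2, y3 ≥ 0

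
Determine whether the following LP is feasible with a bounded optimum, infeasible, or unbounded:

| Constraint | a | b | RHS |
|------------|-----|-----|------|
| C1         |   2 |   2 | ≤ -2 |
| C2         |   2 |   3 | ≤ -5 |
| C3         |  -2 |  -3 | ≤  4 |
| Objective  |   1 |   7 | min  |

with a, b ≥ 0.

Infeasible (no feasible solution exists)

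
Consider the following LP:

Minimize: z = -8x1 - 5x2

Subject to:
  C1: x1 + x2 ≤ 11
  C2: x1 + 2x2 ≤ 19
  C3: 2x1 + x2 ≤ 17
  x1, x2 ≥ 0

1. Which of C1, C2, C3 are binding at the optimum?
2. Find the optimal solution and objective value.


1. C1, C3
2. x1 = 6, x2 = 5, z = -73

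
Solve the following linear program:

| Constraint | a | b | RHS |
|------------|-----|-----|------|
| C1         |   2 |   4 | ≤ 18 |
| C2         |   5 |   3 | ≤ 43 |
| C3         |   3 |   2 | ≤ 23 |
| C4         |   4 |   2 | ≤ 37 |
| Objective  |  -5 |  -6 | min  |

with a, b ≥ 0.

Evaluate the objective at each vertex of the feasible region:
  z(0, 0) = 0
  z(7.667, 0) = -38.33
  z(7, 1) = -41  ←
  z(0, 4.5) = -27
The minimum is at a = 7, b = 1.

a = 7, b = 1, z = -41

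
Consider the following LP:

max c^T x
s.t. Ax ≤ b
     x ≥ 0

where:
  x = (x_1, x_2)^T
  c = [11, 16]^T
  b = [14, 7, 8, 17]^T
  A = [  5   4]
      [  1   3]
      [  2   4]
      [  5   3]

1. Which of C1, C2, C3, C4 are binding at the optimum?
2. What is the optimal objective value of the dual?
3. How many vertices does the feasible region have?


1. C1, C3
2. 38
3. 4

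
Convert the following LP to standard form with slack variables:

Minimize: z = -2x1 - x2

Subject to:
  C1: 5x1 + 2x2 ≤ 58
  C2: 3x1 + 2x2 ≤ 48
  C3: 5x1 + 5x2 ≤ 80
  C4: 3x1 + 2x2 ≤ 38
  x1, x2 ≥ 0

min z = -2x1 - x2

s.t.
  5x1 + 2x2 + s1 = 58
  3x1 + 2x2 + s2 = 48
  5x1 + 5x2 + s3 = 80
  3x1 + 2x2 + s4 = 38
  x1, x2, s1, s2, s3, s4 ≥ 0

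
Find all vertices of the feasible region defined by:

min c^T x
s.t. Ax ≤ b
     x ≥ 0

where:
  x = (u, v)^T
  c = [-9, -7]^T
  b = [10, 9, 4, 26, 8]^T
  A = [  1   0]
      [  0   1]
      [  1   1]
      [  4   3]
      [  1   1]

(0, 0), (4, 0), (0, 4)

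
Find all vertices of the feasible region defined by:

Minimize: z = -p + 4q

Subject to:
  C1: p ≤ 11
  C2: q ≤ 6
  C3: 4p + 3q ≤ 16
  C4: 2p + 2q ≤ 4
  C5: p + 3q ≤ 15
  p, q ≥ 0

(0, 0), (2, 0), (0, 2)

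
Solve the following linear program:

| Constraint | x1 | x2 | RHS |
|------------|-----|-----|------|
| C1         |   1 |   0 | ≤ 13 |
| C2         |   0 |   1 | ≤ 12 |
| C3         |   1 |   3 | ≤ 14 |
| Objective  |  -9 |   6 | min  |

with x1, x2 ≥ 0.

Evaluate the objective at each vertex of the feasible region:
  z(0, 0) = 0
  z(13, 0) = -117  ←
  z(13, 0.3333) = -115
  z(0, 4.667) = 28
The minimum is at x1 = 13, x2 = 0.

x1 = 13, x2 = 0, z = -117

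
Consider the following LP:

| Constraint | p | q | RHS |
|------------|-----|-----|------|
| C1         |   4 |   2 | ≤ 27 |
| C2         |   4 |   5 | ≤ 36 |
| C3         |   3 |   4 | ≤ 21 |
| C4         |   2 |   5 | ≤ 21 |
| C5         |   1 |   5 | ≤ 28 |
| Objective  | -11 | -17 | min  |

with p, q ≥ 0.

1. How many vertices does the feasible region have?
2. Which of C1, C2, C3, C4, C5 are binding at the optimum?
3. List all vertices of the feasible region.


1. 5
2. C3, C4
3. (0, 0), (6.75, 0), (6.6, 0.3), (3, 3), (0, 4.2)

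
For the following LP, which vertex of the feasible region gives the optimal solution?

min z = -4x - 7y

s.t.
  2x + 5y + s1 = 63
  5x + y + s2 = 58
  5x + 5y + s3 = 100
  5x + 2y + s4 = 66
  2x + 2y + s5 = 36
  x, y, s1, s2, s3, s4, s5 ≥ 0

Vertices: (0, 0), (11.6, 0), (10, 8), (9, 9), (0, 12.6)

Evaluate the objective at each vertex of the feasible region:
  z(0, 0) = 0
  z(11.6, 0) = -46.4
  z(10, 8) = -96
  z(9, 9) = -99  ←
  z(0, 12.6) = -88.2
The minimum is at x = 9, y = 9.

(9, 9)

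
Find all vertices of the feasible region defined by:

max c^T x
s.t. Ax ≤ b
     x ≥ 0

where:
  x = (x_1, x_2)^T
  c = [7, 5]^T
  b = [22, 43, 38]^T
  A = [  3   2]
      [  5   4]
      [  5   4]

(0, 0), (7.333, 0), (6, 2), (0, 9.5)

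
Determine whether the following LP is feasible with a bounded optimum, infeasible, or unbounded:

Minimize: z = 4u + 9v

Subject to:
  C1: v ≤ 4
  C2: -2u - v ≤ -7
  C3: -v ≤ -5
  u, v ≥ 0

Infeasible (no feasible solution exists)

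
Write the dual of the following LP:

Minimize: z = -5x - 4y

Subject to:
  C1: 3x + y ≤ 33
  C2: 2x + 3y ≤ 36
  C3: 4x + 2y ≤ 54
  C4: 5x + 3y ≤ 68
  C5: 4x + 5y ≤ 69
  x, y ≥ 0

Primal min cᵀx s.t. Ax ≤ b, x ≥ 0  →  Dual max −bᵀy s.t. Aᵀy ≥ −c, y ≥ 0.

Maximize: z = -33y1 - 36y2 - 54y3 - 68y4 - 69y5

Subject to:
  3y1 + 2y2 + 4y3 + 5y4 + 4y5 ≥ 5
  y1 + 3y2 + 2y3 + 3y4 + 5y5 ≥ 4
  y1, y2, y3, y4, y5 ≥ 0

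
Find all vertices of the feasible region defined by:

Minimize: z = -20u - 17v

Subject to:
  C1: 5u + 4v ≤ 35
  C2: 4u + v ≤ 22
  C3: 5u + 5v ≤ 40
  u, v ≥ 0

(0, 0), (5.5, 0), (4.818, 2.727), (3, 5), (0, 8)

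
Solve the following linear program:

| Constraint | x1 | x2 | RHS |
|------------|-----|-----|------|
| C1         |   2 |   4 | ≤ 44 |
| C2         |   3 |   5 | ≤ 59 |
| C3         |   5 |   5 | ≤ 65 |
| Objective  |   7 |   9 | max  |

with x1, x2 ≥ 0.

Evaluate the objective at each vertex of the feasible region:
  z(0, 0) = 0
  z(13, 0) = 91
  z(4, 9) = 109  ←
  z(0, 11) = 99
The maximum is at x1 = 4, x2 = 9.

x1 = 4, x2 = 9, z = 109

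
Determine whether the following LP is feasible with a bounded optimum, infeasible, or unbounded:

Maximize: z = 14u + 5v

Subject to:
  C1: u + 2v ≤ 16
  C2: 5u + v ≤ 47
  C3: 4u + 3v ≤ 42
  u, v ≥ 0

Feasible with a bounded optimal solution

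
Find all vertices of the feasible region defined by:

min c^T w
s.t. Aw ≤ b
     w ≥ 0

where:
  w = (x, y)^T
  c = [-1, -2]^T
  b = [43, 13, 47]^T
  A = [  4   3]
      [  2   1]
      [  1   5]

(0, 0), (6.5, 0), (2, 9), (0, 9.4)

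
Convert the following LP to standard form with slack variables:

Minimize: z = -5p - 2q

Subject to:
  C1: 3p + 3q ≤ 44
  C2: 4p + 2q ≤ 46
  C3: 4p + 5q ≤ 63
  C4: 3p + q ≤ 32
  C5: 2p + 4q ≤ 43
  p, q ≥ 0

min z = -5p - 2q

s.t.
  3p + 3q + s1 = 44
  4p + 2q + s2 = 46
  4p + 5q + s3 = 63
  3p + q + s4 = 32
  2p + 4q + s5 = 43
  p, q, s1, s2, s3, s4, s5 ≥ 0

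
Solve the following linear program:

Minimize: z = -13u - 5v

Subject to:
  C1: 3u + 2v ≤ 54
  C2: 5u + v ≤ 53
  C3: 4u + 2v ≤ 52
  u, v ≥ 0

Evaluate the objective at each vertex of the feasible region:
  z(0, 0) = 0
  z(10.6, 0) = -137.8
  z(9, 8) = -157  ←
  z(0, 26) = -130
The minimum is at u = 9, v = 8.

u = 9, v = 8, z = -157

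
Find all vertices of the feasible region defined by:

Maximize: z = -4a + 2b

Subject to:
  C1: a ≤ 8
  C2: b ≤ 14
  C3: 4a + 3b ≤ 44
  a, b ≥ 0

(0, 0), (8, 0), (8, 4), (0.5, 14), (0, 14)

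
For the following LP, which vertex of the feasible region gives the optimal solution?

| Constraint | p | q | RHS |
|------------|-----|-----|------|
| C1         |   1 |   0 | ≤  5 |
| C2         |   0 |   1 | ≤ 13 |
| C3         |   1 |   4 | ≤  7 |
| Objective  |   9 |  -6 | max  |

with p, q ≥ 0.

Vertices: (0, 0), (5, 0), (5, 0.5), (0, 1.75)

Evaluate the objective at each vertex of the feasible region:
  z(0, 0) = 0
  z(5, 0) = 45  ←
  z(5, 0.5) = 42
  z(0, 1.75) = -10.5
The maximum is at p = 5, q = 0.

(5, 0)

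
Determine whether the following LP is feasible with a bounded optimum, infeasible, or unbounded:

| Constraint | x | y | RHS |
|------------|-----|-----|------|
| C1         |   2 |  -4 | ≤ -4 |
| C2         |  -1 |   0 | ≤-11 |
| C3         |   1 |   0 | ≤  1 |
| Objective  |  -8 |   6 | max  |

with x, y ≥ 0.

Infeasible (no feasible solution exists)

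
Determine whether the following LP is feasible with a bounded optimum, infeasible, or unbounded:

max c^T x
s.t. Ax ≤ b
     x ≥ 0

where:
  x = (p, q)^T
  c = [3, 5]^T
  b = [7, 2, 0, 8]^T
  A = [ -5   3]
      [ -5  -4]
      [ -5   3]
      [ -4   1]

Unbounded (objective can increase without bound)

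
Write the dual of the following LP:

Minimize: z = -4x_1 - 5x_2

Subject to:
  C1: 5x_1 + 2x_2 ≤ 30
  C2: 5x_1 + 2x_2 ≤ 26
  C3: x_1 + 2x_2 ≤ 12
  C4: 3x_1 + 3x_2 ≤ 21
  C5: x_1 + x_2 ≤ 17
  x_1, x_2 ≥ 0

Primal min cᵀx s.t. Ax ≤ b, x ≥ 0  →  Dual max −bᵀy s.t. Aᵀy ≥ −c, y ≥ 0.

Maximize: z = -30y1 - 26y2 - 12y3 - 21y4 - 17y5

Subject to:
  5y1 + 5y2 + y3 + 3y4 + y5 ≥ 4
  2y1 + 2y2 + 2y3 + 3y4 + y5 ≥ 5
  y1, y2, y3, y4, y5 ≥ 0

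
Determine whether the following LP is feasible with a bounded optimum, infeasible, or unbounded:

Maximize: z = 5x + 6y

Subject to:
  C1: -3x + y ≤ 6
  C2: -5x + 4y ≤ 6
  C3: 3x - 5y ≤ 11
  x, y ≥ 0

Unbounded (objective can increase without bound)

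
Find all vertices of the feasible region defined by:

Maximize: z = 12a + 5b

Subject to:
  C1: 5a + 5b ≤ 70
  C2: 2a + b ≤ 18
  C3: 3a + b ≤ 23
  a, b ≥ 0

(0, 0), (7.667, 0), (5, 8), (4, 10), (0, 14)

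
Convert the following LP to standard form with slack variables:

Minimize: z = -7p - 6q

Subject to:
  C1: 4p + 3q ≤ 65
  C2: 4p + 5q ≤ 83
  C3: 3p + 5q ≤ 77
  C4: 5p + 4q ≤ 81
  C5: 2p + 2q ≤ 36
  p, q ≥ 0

min z = -7p - 6q

s.t.
  4p + 3q + s1 = 65
  4p + 5q + s2 = 83
  3p + 5q + s3 = 77
  5p + 4q + s4 = 81
  2p + 2q + s5 = 36
  p, q, s1, s2, s3, s4, s5 ≥ 0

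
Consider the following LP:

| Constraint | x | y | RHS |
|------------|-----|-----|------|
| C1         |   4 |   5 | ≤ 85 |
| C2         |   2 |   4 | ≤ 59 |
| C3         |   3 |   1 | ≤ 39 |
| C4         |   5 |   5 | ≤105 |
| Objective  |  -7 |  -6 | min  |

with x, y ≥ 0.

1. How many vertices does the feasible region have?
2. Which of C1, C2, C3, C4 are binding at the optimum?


1. 5
2. C1, C3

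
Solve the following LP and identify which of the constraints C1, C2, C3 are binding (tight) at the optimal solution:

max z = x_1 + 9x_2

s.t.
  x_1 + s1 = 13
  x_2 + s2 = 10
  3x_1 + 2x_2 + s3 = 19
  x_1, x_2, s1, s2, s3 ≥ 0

At x_1 = 0, x_2 = 9.5, compute slack b - a·x for each constraint:
  C1: 13 − 0 = 13  (slack)
  C2: 10 − 9.5 = 0.5  (slack)
  C3: 19 − 19 = 0  (binding)

Optimal: x_1 = 0, x_2 = 9.5
Binding: C3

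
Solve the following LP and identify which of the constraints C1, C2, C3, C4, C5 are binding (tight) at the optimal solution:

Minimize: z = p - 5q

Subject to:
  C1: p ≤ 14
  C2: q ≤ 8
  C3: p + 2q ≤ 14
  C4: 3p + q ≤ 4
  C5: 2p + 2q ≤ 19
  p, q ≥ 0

At p = 0, q = 4, compute slack b - a·x for each constraint:
  C1: 14 − 0 = 14  (slack)
  C2: 8 − 4 = 4  (slack)
  C3: 14 − 8 = 6  (slack)
  C4: 4 − 4 = 0  (binding)
  C5: 19 − 8 = 11  (slack)

Optimal: p = 0, q = 4
Binding: C4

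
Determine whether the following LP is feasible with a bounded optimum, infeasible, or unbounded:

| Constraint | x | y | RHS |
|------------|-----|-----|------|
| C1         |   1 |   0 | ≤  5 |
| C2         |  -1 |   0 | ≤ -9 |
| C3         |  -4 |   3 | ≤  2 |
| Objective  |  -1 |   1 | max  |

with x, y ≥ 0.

Infeasible (no feasible solution exists)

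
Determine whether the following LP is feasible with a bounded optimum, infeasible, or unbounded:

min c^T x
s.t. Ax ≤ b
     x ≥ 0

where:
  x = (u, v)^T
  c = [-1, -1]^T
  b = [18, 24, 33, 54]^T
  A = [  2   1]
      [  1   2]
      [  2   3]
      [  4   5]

Feasible with a bounded optimal solution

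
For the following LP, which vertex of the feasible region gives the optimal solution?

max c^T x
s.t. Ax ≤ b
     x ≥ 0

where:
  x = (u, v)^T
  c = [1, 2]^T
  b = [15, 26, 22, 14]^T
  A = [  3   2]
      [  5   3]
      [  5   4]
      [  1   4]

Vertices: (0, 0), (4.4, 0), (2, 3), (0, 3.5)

Evaluate the objective at each vertex of the feasible region:
  z(0, 0) = 0
  z(4.4, 0) = 4.4
  z(2, 3) = 8  ←
  z(0, 3.5) = 7
The maximum is at u = 2, v = 3.

(2, 3)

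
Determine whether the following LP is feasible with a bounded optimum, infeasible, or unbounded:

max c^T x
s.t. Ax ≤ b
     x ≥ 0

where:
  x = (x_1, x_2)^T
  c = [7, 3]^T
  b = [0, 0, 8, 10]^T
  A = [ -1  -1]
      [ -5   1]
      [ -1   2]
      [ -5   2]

Unbounded (objective can increase without bound)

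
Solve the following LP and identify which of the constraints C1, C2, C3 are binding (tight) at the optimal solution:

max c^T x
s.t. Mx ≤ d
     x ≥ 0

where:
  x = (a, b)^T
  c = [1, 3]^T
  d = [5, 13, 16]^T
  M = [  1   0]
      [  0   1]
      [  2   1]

At a = 1.5, b = 13, compute slack b - a·x for each constraint:
  C1: 5 − 1.5 = 3.5  (slack)
  C2: 13 − 13 = 0  (binding)
  C3: 16 − 16 = 0  (binding)

Optimal: a = 1.5, b = 13
Binding: C2, C3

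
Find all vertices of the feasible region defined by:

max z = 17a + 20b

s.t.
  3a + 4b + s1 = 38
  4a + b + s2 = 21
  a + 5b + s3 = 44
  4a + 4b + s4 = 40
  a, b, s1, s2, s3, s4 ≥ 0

(0, 0), (5.25, 0), (3.667, 6.333), (2, 8), (1.273, 8.545), (0, 8.8)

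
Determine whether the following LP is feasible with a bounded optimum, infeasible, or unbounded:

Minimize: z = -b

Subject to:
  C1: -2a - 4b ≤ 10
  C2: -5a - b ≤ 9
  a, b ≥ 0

Unbounded (objective can decrease without bound)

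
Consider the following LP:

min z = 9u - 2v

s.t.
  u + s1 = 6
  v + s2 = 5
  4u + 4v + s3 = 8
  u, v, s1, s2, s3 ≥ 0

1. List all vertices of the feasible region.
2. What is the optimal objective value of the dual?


1. (0, 0), (2, 0), (0, 2)
2. -4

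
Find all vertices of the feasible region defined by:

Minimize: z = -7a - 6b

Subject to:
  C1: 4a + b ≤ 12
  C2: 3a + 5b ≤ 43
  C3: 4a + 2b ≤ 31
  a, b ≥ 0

(0, 0), (3, 0), (1, 8), (0, 8.6)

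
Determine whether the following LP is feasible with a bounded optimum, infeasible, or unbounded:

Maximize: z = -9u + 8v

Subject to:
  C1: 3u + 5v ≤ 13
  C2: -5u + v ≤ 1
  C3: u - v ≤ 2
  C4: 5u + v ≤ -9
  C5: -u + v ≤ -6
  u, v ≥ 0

Infeasible (no feasible solution exists)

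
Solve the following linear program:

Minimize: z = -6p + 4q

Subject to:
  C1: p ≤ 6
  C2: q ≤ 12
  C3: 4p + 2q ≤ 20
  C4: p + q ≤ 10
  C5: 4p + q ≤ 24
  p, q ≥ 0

Evaluate the objective at each vertex of the feasible region:
  z(0, 0) = 0
  z(5, 0) = -30  ←
  z(0, 10) = 40
The minimum is at p = 5, q = 0.

p = 5, q = 0, z = -30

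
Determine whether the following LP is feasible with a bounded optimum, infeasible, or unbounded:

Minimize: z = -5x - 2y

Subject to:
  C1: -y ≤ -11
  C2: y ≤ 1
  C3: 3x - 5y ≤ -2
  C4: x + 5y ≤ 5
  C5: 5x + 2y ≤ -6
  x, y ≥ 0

Infeasible (no feasible solution exists)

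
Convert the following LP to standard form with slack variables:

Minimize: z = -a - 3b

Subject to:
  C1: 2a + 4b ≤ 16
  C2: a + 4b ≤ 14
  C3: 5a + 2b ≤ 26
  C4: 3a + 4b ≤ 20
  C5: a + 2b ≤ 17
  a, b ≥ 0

min z = -a - 3b

s.t.
  2a + 4b + s1 = 16
  a + 4b + s2 = 14
  5a + 2b + s3 = 26
  3a + 4b + s4 = 20
  a + 2b + s5 = 17
  a, b, s1, s2, s3, s4, s5 ≥ 0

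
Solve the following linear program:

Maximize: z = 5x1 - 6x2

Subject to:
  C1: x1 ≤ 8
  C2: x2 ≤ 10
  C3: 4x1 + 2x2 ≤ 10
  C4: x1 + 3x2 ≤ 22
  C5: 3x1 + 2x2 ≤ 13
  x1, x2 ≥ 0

Evaluate the objective at each vertex of the feasible region:
  z(0, 0) = 0
  z(2.5, 0) = 12.5  ←
  z(0, 5) = -30
The maximum is at x1 = 2.5, x2 = 0.

x1 = 2.5, x2 = 0, z = 12.5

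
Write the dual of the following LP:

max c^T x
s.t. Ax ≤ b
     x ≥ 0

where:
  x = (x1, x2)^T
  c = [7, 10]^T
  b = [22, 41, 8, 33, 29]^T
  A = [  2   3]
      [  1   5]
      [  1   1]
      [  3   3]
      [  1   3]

Primal max cᵀx s.t. Ax ≤ b, x ≥ 0  →  Dual min bᵀy s.t. Aᵀy ≥ c, y ≥ 0.

Minimize: z = 22y1 + 41y2 + 8y3 + 33y4 + 29y5

Subject to:
  2y1 + y2 + y3 + 3y4 + y5 ≥ 7
  3y1 + 5y2 + y3 + 3y4 + 3y5 ≥ 10
  y1, y2, y3, y4, y5 ≥ 0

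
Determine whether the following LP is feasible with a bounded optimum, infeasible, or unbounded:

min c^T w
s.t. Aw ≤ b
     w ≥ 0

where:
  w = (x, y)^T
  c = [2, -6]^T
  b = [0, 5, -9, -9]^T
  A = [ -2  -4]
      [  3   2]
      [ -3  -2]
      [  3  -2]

Infeasible (no feasible solution exists)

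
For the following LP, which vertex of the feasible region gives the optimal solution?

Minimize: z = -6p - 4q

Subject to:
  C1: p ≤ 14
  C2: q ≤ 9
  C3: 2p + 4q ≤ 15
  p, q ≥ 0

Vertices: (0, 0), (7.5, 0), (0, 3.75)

Evaluate the objective at each vertex of the feasible region:
  z(0, 0) = 0
  z(7.5, 0) = -45  ←
  z(0, 3.75) = -15
The minimum is at p = 7.5, q = 0.

(7.5, 0)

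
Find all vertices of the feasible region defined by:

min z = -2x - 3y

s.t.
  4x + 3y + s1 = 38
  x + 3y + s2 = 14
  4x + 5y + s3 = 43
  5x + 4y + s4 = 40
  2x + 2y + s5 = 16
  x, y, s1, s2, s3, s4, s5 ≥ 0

(0, 0), (8, 0), (5, 3), (0, 4.667)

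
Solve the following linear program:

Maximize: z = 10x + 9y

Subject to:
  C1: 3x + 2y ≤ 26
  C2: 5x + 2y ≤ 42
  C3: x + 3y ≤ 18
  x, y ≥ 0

Evaluate the objective at each vertex of the feasible region:
  z(0, 0) = 0
  z(8.4, 0) = 84
  z(8, 1) = 89
  z(6, 4) = 96  ←
  z(0, 6) = 54
The maximum is at x = 6, y = 4.

x = 6, y = 4, z = 96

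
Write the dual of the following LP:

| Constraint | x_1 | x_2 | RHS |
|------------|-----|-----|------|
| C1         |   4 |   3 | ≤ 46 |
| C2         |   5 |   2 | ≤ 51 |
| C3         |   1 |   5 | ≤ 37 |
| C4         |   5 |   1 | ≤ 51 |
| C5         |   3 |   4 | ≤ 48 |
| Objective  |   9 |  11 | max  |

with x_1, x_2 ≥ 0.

Primal max cᵀx s.t. Ax ≤ b, x ≥ 0  →  Dual min bᵀy s.t. Aᵀy ≥ c, y ≥ 0.

Minimize: z = 46y1 + 51y2 + 37y3 + 51y4 + 48y5

Subject to:
  4y1 + 5y2 + y3 + 5y4 + 3y5 ≥ 9
  3y1 + 2y2 + 5y3 + y4 + 4y5 ≥ 11
  y1, y2, y3, y4, y5 ≥ 0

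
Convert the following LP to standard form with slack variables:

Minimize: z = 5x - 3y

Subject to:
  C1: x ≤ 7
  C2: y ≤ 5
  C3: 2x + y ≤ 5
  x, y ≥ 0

min z = 5x - 3y

s.t.
  x + s1 = 7
  y + s2 = 5
  2x + y + s3 = 5
  x, y, s1, s2, s3 ≥ 0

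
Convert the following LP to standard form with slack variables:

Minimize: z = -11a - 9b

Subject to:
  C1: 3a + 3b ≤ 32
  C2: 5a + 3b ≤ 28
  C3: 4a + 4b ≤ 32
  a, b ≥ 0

min z = -11a - 9b

s.t.
  3a + 3b + s1 = 32
  5a + 3b + s2 = 28
  4a + 4b + s3 = 32
  a, b, s1, s2, s3 ≥ 0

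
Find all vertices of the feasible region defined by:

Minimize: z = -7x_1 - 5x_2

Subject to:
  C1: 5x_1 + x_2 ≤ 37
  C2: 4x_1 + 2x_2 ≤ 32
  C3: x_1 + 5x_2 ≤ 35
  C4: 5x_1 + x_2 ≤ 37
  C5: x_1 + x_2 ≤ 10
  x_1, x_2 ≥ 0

(0, 0), (7.4, 0), (7, 2), (6, 4), (3.75, 6.25), (0, 7)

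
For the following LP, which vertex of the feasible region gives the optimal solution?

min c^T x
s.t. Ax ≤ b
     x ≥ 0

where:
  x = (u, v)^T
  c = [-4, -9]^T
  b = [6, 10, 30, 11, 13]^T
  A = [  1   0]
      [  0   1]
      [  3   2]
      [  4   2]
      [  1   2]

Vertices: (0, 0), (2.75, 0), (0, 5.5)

Evaluate the objective at each vertex of the feasible region:
  z(0, 0) = 0
  z(2.75, 0) = -11
  z(0, 5.5) = -49.5  ←
The minimum is at u = 0, v = 5.5.

(0, 5.5)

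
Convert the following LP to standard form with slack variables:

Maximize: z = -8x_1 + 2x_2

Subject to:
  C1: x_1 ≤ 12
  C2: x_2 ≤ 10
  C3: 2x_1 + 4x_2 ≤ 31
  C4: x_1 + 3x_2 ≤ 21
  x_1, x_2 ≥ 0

max z = -8x_1 + 2x_2

s.t.
  x_1 + s1 = 12
  x_2 + s2 = 10
  2x_1 + 4x_2 + s3 = 31
  x_1 + 3x_2 + s4 = 21
  x_1, x_2, s1, s2, s3, s4 ≥ 0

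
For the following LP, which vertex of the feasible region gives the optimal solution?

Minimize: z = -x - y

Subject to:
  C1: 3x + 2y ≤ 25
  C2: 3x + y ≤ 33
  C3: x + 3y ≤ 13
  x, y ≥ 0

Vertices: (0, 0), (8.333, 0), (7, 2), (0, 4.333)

Evaluate the objective at each vertex of the feasible region:
  z(0, 0) = 0
  z(8.333, 0) = -8.333
  z(7, 2) = -9  ←
  z(0, 4.333) = -4.333
The minimum is at x = 7, y = 2.

(7, 2)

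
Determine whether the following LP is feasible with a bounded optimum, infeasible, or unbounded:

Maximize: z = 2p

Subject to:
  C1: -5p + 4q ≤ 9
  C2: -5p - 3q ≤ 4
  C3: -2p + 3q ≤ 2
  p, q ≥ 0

Unbounded (objective can increase without bound)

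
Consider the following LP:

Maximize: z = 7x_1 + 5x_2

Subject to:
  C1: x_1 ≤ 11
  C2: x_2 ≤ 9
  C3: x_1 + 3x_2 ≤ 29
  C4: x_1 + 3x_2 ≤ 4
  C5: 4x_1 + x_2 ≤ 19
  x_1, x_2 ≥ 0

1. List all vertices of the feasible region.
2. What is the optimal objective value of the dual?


1. (0, 0), (4, 0), (0, 1.333)
2. 28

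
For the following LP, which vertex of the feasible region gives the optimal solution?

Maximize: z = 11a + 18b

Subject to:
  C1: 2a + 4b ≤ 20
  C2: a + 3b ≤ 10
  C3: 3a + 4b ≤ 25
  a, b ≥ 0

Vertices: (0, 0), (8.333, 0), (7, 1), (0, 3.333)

Evaluate the objective at each vertex of the feasible region:
  z(0, 0) = 0
  z(8.333, 0) = 91.67
  z(7, 1) = 95  ←
  z(0, 3.333) = 60
The maximum is at a = 7, b = 1.

(7, 1)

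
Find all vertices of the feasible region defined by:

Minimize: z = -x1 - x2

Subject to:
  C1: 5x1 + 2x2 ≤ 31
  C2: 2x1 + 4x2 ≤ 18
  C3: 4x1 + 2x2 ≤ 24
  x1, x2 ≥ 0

(0, 0), (6, 0), (5, 2), (0, 4.5)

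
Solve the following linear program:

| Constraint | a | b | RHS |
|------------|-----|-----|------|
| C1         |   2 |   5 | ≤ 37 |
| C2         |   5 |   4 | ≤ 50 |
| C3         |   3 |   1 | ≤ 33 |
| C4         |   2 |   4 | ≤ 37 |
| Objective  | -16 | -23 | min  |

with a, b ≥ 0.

Evaluate the objective at each vertex of the feasible region:
  z(0, 0) = 0
  z(10, 0) = -160
  z(6, 5) = -211  ←
  z(0, 7.4) = -170.2
The minimum is at a = 6, b = 5.

a = 6, b = 5, z = -211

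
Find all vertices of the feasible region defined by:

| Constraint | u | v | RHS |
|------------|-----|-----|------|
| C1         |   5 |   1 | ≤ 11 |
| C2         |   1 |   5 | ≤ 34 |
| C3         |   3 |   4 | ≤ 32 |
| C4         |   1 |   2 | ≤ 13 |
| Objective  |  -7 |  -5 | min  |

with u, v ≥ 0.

(0, 0), (2.2, 0), (1, 6), (0, 6.5)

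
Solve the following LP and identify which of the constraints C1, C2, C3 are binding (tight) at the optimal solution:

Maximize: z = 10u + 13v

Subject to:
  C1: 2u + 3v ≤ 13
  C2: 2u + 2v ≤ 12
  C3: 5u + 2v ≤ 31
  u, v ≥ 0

At u = 5, v = 1, compute slack b - a·x for each constraint:
  C1: 13 − 13 = 0  (binding)
  C2: 12 − 12 = 0  (binding)
  C3: 31 − 27 = 4  (slack)

Optimal: u = 5, v = 1
Binding: C1, C2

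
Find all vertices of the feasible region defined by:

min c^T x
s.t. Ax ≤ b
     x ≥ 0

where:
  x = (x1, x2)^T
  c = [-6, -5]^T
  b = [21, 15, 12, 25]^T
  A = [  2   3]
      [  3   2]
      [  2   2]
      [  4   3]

(0, 0), (5, 0), (3, 3), (0, 6)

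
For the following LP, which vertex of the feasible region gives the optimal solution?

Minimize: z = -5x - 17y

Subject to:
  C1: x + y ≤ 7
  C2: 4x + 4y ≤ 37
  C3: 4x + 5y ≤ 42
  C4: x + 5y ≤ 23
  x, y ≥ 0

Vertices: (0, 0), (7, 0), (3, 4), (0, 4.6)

Evaluate the objective at each vertex of the feasible region:
  z(0, 0) = 0
  z(7, 0) = -35
  z(3, 4) = -83  ←
  z(0, 4.6) = -78.2
The minimum is at x = 3, y = 4.

(3, 4)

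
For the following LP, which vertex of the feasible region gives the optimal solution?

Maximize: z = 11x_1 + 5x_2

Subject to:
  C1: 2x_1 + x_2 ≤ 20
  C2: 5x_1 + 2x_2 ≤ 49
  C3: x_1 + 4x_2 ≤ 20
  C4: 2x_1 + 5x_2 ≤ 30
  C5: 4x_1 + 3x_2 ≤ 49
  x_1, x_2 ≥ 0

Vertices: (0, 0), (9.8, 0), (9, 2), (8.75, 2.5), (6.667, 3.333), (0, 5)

Evaluate the objective at each vertex of the feasible region:
  z(0, 0) = 0
  z(9.8, 0) = 107.8
  z(9, 2) = 109  ←
  z(8.75, 2.5) = 108.8
  z(6.667, 3.333) = 90
  z(0, 5) = 25
The maximum is at x_1 = 9, x_2 = 2.

(9, 2)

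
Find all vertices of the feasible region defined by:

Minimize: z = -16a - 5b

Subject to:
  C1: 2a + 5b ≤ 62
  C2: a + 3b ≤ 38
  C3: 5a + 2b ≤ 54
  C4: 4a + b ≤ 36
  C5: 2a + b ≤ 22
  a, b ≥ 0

(0, 0), (9, 0), (7, 8), (6, 10), (0, 12.4)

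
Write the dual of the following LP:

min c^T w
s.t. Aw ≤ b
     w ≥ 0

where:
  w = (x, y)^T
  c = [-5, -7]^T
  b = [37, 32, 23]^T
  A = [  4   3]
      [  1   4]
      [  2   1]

Primal min cᵀx s.t. Ax ≤ b, x ≥ 0  →  Dual max −bᵀy s.t. Aᵀy ≥ −c, y ≥ 0.

Maximize: z = -37y1 - 32y2 - 23y3

Subject to:
  4y1 + y2 + 2y3 ≥ 5
  3y1 + 4y2 + y3 ≥ 7
  y1, y2, y3 ≥ 0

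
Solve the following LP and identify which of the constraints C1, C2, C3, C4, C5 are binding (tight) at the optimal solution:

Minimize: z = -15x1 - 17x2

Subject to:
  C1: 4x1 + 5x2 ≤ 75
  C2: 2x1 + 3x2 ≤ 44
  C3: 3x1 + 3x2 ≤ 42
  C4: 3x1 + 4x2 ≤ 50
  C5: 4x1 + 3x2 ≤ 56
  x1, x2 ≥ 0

At x1 = 6, x2 = 8, compute slack b - a·x for each constraint:
  C1: 75 − 64 = 11  (slack)
  C2: 44 − 36 = 8  (slack)
  C3: 42 − 42 = 0  (binding)
  C4: 50 − 50 = 0  (binding)
  C5: 56 − 48 = 8  (slack)

Optimal: x1 = 6, x2 = 8
Binding: C3, C4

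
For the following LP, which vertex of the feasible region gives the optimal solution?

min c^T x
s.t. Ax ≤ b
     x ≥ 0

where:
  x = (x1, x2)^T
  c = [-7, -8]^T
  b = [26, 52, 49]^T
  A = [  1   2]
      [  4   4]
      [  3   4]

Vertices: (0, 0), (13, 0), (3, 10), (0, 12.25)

Evaluate the objective at each vertex of the feasible region:
  z(0, 0) = 0
  z(13, 0) = -91
  z(3, 10) = -101  ←
  z(0, 12.25) = -98
The minimum is at x1 = 3, x2 = 10.

(3, 10)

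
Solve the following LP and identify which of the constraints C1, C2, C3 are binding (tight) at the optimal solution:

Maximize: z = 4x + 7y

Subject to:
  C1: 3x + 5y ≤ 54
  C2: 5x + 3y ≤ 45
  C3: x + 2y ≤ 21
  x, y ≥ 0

At x = 3, y = 9, compute slack b - a·x for each constraint:
  C1: 54 − 54 = 0  (binding)
  C2: 45 − 42 = 3  (slack)
  C3: 21 − 21 = 0  (binding)

Optimal: x = 3, y = 9
Binding: C1, C3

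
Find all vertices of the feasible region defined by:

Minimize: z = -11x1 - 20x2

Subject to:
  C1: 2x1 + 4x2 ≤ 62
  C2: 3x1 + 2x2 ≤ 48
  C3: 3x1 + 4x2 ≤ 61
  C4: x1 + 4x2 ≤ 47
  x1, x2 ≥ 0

(0, 0), (16, 0), (11.67, 6.5), (7, 10), (0, 11.75)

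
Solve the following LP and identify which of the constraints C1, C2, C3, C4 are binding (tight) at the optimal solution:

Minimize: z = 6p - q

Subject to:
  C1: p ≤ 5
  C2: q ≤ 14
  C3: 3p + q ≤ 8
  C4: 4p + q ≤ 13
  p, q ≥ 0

At p = 0, q = 8, compute slack b - a·x for each constraint:
  C1: 5 − 0 = 5  (slack)
  C2: 14 − 8 = 6  (slack)
  C3: 8 − 8 = 0  (binding)
  C4: 13 − 8 = 5  (slack)

Optimal: p = 0, q = 8
Binding: C3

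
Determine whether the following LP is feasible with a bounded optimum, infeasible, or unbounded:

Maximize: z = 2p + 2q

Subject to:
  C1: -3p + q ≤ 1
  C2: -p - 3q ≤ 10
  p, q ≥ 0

Unbounded (objective can increase without bound)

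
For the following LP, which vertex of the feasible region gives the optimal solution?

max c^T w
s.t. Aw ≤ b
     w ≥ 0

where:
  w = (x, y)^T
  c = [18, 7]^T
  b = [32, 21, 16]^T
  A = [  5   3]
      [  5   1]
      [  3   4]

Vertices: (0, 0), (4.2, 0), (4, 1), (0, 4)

Evaluate the objective at each vertex of the feasible region:
  z(0, 0) = 0
  z(4.2, 0) = 75.6
  z(4, 1) = 79  ←
  z(0, 4) = 28
The maximum is at x = 4, y = 1.

(4, 1)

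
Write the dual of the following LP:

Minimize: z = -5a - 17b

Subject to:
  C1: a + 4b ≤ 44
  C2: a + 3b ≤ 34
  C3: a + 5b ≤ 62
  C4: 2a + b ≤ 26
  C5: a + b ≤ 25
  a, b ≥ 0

Primal min cᵀx s.t. Ax ≤ b, x ≥ 0  →  Dual max −bᵀy s.t. Aᵀy ≥ −c, y ≥ 0.

Maximize: z = -44y1 - 34y2 - 62y3 - 26y4 - 25y5

Subject to:
  y1 + y2 + y3 + 2y4 + y5 ≥ 5
  4y1 + 3y2 + 5y3 + y4 + y5 ≥ 17
  y1, y2, y3, y4, y5 ≥ 0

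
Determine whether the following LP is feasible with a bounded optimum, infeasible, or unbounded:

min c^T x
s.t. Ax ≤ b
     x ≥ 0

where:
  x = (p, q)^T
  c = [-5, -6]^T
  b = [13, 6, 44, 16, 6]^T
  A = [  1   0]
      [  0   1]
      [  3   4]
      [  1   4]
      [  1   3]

Feasible with a bounded optimal solution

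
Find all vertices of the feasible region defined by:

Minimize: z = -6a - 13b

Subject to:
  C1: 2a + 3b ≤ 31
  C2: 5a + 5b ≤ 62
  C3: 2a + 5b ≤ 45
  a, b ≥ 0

(0, 0), (12.4, 0), (6.2, 6.2), (5, 7), (0, 9)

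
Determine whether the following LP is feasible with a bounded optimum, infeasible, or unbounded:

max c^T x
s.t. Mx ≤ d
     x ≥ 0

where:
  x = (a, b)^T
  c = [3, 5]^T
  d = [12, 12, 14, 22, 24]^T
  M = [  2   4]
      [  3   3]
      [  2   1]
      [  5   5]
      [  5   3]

Feasible with a bounded optimal solution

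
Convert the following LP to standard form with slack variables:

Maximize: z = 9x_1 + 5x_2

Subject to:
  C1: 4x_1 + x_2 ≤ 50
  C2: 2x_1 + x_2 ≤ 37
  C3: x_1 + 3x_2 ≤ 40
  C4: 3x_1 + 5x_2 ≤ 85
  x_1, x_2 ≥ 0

max z = 9x_1 + 5x_2

s.t.
  4x_1 + x_2 + s1 = 50
  2x_1 + x_2 + s2 = 37
  x_1 + 3x_2 + s3 = 40
  3x_1 + 5x_2 + s4 = 85
  x_1, x_2, s1, s2, s3, s4 ≥ 0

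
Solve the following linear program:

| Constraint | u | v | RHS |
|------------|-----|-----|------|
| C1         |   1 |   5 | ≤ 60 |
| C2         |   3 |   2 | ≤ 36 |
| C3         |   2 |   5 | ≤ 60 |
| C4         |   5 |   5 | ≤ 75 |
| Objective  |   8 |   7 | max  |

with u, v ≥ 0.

Evaluate the objective at each vertex of the feasible region:
  z(0, 0) = 0
  z(12, 0) = 96
  z(6, 9) = 111  ←
  z(5, 10) = 110
  z(0, 12) = 84
The maximum is at u = 6, v = 9.

u = 6, v = 9, z = 111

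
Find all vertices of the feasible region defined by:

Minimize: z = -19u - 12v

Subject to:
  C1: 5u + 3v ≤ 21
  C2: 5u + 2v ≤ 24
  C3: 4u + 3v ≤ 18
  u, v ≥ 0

(0, 0), (4.2, 0), (3, 2), (0, 6)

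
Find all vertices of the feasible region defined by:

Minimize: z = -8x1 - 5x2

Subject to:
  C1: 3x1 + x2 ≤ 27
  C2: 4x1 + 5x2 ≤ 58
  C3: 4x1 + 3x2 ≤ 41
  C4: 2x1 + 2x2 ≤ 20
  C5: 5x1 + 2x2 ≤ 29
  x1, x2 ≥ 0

(0, 0), (5.8, 0), (3, 7), (0, 10)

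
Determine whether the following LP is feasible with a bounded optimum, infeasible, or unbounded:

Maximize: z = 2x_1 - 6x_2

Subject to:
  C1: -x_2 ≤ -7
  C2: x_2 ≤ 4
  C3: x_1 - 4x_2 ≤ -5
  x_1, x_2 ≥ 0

Infeasible (no feasible solution exists)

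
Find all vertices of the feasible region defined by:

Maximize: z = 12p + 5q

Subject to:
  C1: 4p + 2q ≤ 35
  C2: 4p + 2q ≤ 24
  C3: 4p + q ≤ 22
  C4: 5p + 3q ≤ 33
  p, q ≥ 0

(0, 0), (5.5, 0), (5, 2), (3, 6), (0, 11)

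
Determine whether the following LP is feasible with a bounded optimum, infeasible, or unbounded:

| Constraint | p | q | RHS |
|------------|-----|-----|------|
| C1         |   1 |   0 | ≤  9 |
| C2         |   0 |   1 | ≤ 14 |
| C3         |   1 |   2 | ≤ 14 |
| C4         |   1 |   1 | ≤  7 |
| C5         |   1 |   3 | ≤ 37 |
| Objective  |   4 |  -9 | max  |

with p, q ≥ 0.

Feasible with a bounded optimal solution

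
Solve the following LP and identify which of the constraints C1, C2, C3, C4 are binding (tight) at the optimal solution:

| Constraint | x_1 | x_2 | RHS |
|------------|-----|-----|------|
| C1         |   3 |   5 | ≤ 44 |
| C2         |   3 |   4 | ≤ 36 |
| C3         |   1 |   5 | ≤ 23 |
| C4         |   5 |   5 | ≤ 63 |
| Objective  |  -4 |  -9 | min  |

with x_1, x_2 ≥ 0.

At x_1 = 8, x_2 = 3, compute slack b - a·x for each constraint:
  C1: 44 − 39 = 5  (slack)
  C2: 36 − 36 = 0  (binding)
  C3: 23 − 23 = 0  (binding)
  C4: 63 − 55 = 8  (slack)

Optimal: x_1 = 8, x_2 = 3
Binding: C2, C3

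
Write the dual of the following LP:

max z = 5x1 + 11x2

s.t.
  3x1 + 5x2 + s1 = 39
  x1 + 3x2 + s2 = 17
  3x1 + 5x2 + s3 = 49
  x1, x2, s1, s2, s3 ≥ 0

Primal max cᵀx s.t. Ax ≤ b, x ≥ 0  →  Dual min bᵀy s.t. Aᵀy ≥ c, y ≥ 0.

Minimize: z = 39y1 + 17y2 + 49y3

Subject to:
  3y1 + y2 + 3y3 ≥ 5
  5y1 + 3y2 + 5y3 ≥ 11
  y1, y2, y3 ≥ 0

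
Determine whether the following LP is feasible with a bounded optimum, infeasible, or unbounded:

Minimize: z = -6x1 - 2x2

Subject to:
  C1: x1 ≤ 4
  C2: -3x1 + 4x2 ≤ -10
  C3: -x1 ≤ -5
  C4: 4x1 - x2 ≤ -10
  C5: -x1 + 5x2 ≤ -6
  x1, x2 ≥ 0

Infeasible (no feasible solution exists)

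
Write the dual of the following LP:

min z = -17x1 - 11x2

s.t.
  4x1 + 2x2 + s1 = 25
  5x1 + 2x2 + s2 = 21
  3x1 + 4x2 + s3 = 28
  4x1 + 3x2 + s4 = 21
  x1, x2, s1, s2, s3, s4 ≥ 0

Primal min cᵀx s.t. Ax ≤ b, x ≥ 0  →  Dual max −bᵀy s.t. Aᵀy ≥ −c, y ≥ 0.

Maximize: z = -25y1 - 21y2 - 28y3 - 21y4

Subject to:
  4y1 + 5y2 + 3y3 + 4y4 ≥ 17
  2y1 + 2y2 + 4y3 + 3y4 ≥ 11
  y1, y2, y3, y4 ≥ 0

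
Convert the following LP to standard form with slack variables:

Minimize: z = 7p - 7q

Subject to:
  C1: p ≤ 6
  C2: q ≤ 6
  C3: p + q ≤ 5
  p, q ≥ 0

min z = 7p - 7q

s.t.
  p + s1 = 6
  q + s2 = 6
  p + q + s3 = 5
  p, q, s1, s2, s3 ≥ 0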